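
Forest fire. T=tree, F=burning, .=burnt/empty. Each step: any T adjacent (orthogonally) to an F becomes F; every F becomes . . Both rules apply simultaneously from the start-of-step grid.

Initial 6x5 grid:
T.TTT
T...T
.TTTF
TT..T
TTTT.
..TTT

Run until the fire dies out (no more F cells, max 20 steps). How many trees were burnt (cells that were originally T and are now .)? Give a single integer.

Step 1: +3 fires, +1 burnt (F count now 3)
Step 2: +2 fires, +3 burnt (F count now 2)
Step 3: +2 fires, +2 burnt (F count now 2)
Step 4: +2 fires, +2 burnt (F count now 2)
Step 5: +2 fires, +2 burnt (F count now 2)
Step 6: +2 fires, +2 burnt (F count now 2)
Step 7: +2 fires, +2 burnt (F count now 2)
Step 8: +1 fires, +2 burnt (F count now 1)
Step 9: +1 fires, +1 burnt (F count now 1)
Step 10: +0 fires, +1 burnt (F count now 0)
Fire out after step 10
Initially T: 19, now '.': 28
Total burnt (originally-T cells now '.'): 17

Answer: 17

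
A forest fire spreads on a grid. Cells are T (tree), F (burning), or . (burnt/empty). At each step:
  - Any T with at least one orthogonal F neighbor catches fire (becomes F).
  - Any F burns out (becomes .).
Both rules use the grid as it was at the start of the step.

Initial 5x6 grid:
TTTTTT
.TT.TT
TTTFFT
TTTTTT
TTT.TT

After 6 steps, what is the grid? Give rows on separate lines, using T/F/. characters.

Step 1: 5 trees catch fire, 2 burn out
  TTTTTT
  .TT.FT
  TTF..F
  TTTFFT
  TTT.TT
Step 2: 7 trees catch fire, 5 burn out
  TTTTFT
  .TF..F
  TF....
  TTF..F
  TTT.FT
Step 3: 8 trees catch fire, 7 burn out
  TTFF.F
  .F....
  F.....
  TF....
  TTF..F
Step 4: 3 trees catch fire, 8 burn out
  TF....
  ......
  ......
  F.....
  TF....
Step 5: 2 trees catch fire, 3 burn out
  F.....
  ......
  ......
  ......
  F.....
Step 6: 0 trees catch fire, 2 burn out
  ......
  ......
  ......
  ......
  ......

......
......
......
......
......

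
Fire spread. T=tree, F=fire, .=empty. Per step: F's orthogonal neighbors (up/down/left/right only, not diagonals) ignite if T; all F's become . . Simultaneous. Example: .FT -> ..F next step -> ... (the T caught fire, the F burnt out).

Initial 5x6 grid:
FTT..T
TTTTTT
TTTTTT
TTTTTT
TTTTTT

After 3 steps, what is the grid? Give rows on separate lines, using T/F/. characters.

Step 1: 2 trees catch fire, 1 burn out
  .FT..T
  FTTTTT
  TTTTTT
  TTTTTT
  TTTTTT
Step 2: 3 trees catch fire, 2 burn out
  ..F..T
  .FTTTT
  FTTTTT
  TTTTTT
  TTTTTT
Step 3: 3 trees catch fire, 3 burn out
  .....T
  ..FTTT
  .FTTTT
  FTTTTT
  TTTTTT

.....T
..FTTT
.FTTTT
FTTTTT
TTTTTT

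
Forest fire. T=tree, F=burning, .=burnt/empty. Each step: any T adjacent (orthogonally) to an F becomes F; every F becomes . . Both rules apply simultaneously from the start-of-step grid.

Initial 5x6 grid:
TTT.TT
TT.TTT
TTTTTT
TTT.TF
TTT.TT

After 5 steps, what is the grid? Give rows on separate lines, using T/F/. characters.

Step 1: 3 trees catch fire, 1 burn out
  TTT.TT
  TT.TTT
  TTTTTF
  TTT.F.
  TTT.TF
Step 2: 3 trees catch fire, 3 burn out
  TTT.TT
  TT.TTF
  TTTTF.
  TTT...
  TTT.F.
Step 3: 3 trees catch fire, 3 burn out
  TTT.TF
  TT.TF.
  TTTF..
  TTT...
  TTT...
Step 4: 3 trees catch fire, 3 burn out
  TTT.F.
  TT.F..
  TTF...
  TTT...
  TTT...
Step 5: 2 trees catch fire, 3 burn out
  TTT...
  TT....
  TF....
  TTF...
  TTT...

TTT...
TT....
TF....
TTF...
TTT...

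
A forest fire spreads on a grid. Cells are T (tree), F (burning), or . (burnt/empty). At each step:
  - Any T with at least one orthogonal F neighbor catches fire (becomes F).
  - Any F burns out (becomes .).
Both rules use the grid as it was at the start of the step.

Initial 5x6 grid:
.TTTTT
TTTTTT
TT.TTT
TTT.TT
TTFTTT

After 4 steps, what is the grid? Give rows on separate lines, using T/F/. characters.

Step 1: 3 trees catch fire, 1 burn out
  .TTTTT
  TTTTTT
  TT.TTT
  TTF.TT
  TF.FTT
Step 2: 3 trees catch fire, 3 burn out
  .TTTTT
  TTTTTT
  TT.TTT
  TF..TT
  F...FT
Step 3: 4 trees catch fire, 3 burn out
  .TTTTT
  TTTTTT
  TF.TTT
  F...FT
  .....F
Step 4: 4 trees catch fire, 4 burn out
  .TTTTT
  TFTTTT
  F..TFT
  .....F
  ......

.TTTTT
TFTTTT
F..TFT
.....F
......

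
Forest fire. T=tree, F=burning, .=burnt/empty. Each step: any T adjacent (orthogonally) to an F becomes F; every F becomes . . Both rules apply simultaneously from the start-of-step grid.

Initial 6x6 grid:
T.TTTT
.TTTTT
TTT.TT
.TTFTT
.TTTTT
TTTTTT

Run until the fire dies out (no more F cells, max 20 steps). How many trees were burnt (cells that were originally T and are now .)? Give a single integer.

Answer: 29

Derivation:
Step 1: +3 fires, +1 burnt (F count now 3)
Step 2: +7 fires, +3 burnt (F count now 7)
Step 3: +8 fires, +7 burnt (F count now 8)
Step 4: +8 fires, +8 burnt (F count now 8)
Step 5: +3 fires, +8 burnt (F count now 3)
Step 6: +0 fires, +3 burnt (F count now 0)
Fire out after step 6
Initially T: 30, now '.': 35
Total burnt (originally-T cells now '.'): 29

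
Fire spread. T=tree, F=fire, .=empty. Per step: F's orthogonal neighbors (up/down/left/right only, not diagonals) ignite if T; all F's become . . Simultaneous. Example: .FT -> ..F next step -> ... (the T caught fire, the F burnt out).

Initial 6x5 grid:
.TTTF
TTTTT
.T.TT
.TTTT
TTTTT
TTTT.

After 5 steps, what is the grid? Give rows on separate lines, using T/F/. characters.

Step 1: 2 trees catch fire, 1 burn out
  .TTF.
  TTTTF
  .T.TT
  .TTTT
  TTTTT
  TTTT.
Step 2: 3 trees catch fire, 2 burn out
  .TF..
  TTTF.
  .T.TF
  .TTTT
  TTTTT
  TTTT.
Step 3: 4 trees catch fire, 3 burn out
  .F...
  TTF..
  .T.F.
  .TTTF
  TTTTT
  TTTT.
Step 4: 3 trees catch fire, 4 burn out
  .....
  TF...
  .T...
  .TTF.
  TTTTF
  TTTT.
Step 5: 4 trees catch fire, 3 burn out
  .....
  F....
  .F...
  .TF..
  TTTF.
  TTTT.

.....
F....
.F...
.TF..
TTTF.
TTTT.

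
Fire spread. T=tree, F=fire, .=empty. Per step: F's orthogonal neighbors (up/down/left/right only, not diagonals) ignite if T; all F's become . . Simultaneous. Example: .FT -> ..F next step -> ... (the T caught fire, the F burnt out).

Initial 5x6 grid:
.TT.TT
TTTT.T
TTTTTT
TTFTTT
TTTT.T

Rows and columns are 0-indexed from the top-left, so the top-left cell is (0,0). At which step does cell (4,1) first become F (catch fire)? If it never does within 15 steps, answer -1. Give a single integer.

Step 1: cell (4,1)='T' (+4 fires, +1 burnt)
Step 2: cell (4,1)='F' (+7 fires, +4 burnt)
  -> target ignites at step 2
Step 3: cell (4,1)='.' (+7 fires, +7 burnt)
Step 4: cell (4,1)='.' (+4 fires, +7 burnt)
Step 5: cell (4,1)='.' (+1 fires, +4 burnt)
Step 6: cell (4,1)='.' (+1 fires, +1 burnt)
Step 7: cell (4,1)='.' (+1 fires, +1 burnt)
Step 8: cell (4,1)='.' (+0 fires, +1 burnt)
  fire out at step 8

2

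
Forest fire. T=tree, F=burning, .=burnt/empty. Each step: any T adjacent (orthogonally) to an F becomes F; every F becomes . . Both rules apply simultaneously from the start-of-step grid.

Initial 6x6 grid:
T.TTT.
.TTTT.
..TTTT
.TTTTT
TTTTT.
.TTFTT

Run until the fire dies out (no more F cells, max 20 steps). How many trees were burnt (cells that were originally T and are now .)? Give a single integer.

Answer: 25

Derivation:
Step 1: +3 fires, +1 burnt (F count now 3)
Step 2: +5 fires, +3 burnt (F count now 5)
Step 3: +4 fires, +5 burnt (F count now 4)
Step 4: +6 fires, +4 burnt (F count now 6)
Step 5: +4 fires, +6 burnt (F count now 4)
Step 6: +3 fires, +4 burnt (F count now 3)
Step 7: +0 fires, +3 burnt (F count now 0)
Fire out after step 7
Initially T: 26, now '.': 35
Total burnt (originally-T cells now '.'): 25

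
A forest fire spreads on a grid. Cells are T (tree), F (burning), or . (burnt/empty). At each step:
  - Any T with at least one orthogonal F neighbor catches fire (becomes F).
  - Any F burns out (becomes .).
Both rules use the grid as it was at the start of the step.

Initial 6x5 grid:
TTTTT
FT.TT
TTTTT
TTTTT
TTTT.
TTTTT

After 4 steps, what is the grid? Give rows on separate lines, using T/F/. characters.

Step 1: 3 trees catch fire, 1 burn out
  FTTTT
  .F.TT
  FTTTT
  TTTTT
  TTTT.
  TTTTT
Step 2: 3 trees catch fire, 3 burn out
  .FTTT
  ...TT
  .FTTT
  FTTTT
  TTTT.
  TTTTT
Step 3: 4 trees catch fire, 3 burn out
  ..FTT
  ...TT
  ..FTT
  .FTTT
  FTTT.
  TTTTT
Step 4: 5 trees catch fire, 4 burn out
  ...FT
  ...TT
  ...FT
  ..FTT
  .FTT.
  FTTTT

...FT
...TT
...FT
..FTT
.FTT.
FTTTT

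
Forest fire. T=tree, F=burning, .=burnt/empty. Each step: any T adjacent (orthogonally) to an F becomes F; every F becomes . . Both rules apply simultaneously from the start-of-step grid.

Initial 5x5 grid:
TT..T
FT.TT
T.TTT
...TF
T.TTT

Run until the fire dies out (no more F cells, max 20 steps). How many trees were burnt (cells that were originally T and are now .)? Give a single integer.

Step 1: +6 fires, +2 burnt (F count now 6)
Step 2: +4 fires, +6 burnt (F count now 4)
Step 3: +4 fires, +4 burnt (F count now 4)
Step 4: +0 fires, +4 burnt (F count now 0)
Fire out after step 4
Initially T: 15, now '.': 24
Total burnt (originally-T cells now '.'): 14

Answer: 14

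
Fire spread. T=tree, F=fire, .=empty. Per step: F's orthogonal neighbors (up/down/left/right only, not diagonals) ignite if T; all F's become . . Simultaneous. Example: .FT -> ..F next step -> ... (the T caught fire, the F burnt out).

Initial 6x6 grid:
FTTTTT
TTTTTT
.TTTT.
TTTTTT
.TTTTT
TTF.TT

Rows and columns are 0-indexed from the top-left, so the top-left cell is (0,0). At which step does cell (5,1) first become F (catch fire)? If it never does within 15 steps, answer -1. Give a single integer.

Step 1: cell (5,1)='F' (+4 fires, +2 burnt)
  -> target ignites at step 1
Step 2: cell (5,1)='.' (+6 fires, +4 burnt)
Step 3: cell (5,1)='.' (+7 fires, +6 burnt)
Step 4: cell (5,1)='.' (+7 fires, +7 burnt)
Step 5: cell (5,1)='.' (+5 fires, +7 burnt)
Step 6: cell (5,1)='.' (+1 fires, +5 burnt)
Step 7: cell (5,1)='.' (+0 fires, +1 burnt)
  fire out at step 7

1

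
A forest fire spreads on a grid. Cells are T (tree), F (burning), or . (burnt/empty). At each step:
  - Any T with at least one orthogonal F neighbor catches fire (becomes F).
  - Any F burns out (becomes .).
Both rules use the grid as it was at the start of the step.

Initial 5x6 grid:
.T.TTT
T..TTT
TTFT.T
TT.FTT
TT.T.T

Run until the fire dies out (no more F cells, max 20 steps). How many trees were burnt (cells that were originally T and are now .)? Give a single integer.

Step 1: +4 fires, +2 burnt (F count now 4)
Step 2: +4 fires, +4 burnt (F count now 4)
Step 3: +7 fires, +4 burnt (F count now 7)
Step 4: +3 fires, +7 burnt (F count now 3)
Step 5: +1 fires, +3 burnt (F count now 1)
Step 6: +0 fires, +1 burnt (F count now 0)
Fire out after step 6
Initially T: 20, now '.': 29
Total burnt (originally-T cells now '.'): 19

Answer: 19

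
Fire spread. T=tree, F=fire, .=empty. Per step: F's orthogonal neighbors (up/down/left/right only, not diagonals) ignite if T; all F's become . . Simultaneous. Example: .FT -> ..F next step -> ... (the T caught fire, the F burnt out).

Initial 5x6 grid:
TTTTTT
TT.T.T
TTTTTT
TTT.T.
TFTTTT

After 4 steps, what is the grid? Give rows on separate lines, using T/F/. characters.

Step 1: 3 trees catch fire, 1 burn out
  TTTTTT
  TT.T.T
  TTTTTT
  TFT.T.
  F.FTTT
Step 2: 4 trees catch fire, 3 burn out
  TTTTTT
  TT.T.T
  TFTTTT
  F.F.T.
  ...FTT
Step 3: 4 trees catch fire, 4 burn out
  TTTTTT
  TF.T.T
  F.FTTT
  ....T.
  ....FT
Step 4: 5 trees catch fire, 4 burn out
  TFTTTT
  F..T.T
  ...FTT
  ....F.
  .....F

TFTTTT
F..T.T
...FTT
....F.
.....F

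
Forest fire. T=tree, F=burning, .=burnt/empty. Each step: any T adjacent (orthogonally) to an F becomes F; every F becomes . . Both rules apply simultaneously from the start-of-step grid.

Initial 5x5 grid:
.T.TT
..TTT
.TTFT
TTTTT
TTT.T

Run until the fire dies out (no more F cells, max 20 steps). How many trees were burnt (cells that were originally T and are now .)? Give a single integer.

Step 1: +4 fires, +1 burnt (F count now 4)
Step 2: +6 fires, +4 burnt (F count now 6)
Step 3: +4 fires, +6 burnt (F count now 4)
Step 4: +2 fires, +4 burnt (F count now 2)
Step 5: +1 fires, +2 burnt (F count now 1)
Step 6: +0 fires, +1 burnt (F count now 0)
Fire out after step 6
Initially T: 18, now '.': 24
Total burnt (originally-T cells now '.'): 17

Answer: 17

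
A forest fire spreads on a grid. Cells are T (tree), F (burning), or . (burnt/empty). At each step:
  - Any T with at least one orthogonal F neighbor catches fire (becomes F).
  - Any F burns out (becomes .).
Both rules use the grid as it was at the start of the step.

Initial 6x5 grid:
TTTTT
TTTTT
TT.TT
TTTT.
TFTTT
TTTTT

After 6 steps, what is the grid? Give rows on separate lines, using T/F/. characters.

Step 1: 4 trees catch fire, 1 burn out
  TTTTT
  TTTTT
  TT.TT
  TFTT.
  F.FTT
  TFTTT
Step 2: 6 trees catch fire, 4 burn out
  TTTTT
  TTTTT
  TF.TT
  F.FT.
  ...FT
  F.FTT
Step 3: 5 trees catch fire, 6 burn out
  TTTTT
  TFTTT
  F..TT
  ...F.
  ....F
  ...FT
Step 4: 5 trees catch fire, 5 burn out
  TFTTT
  F.FTT
  ...FT
  .....
  .....
  ....F
Step 5: 4 trees catch fire, 5 burn out
  F.FTT
  ...FT
  ....F
  .....
  .....
  .....
Step 6: 2 trees catch fire, 4 burn out
  ...FT
  ....F
  .....
  .....
  .....
  .....

...FT
....F
.....
.....
.....
.....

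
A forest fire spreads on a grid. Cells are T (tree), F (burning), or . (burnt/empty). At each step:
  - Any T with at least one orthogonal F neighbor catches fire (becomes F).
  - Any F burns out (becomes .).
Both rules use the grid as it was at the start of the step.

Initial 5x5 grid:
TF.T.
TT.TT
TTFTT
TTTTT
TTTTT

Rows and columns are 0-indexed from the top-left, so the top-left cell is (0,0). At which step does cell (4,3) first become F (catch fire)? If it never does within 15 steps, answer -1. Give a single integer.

Step 1: cell (4,3)='T' (+5 fires, +2 burnt)
Step 2: cell (4,3)='T' (+7 fires, +5 burnt)
Step 3: cell (4,3)='F' (+6 fires, +7 burnt)
  -> target ignites at step 3
Step 4: cell (4,3)='.' (+2 fires, +6 burnt)
Step 5: cell (4,3)='.' (+0 fires, +2 burnt)
  fire out at step 5

3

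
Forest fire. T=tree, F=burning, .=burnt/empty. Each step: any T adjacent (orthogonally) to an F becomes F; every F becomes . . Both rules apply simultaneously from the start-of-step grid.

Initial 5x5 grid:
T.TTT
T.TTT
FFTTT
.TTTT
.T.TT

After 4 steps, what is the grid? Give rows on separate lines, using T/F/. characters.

Step 1: 3 trees catch fire, 2 burn out
  T.TTT
  F.TTT
  ..FTT
  .FTTT
  .T.TT
Step 2: 5 trees catch fire, 3 burn out
  F.TTT
  ..FTT
  ...FT
  ..FTT
  .F.TT
Step 3: 4 trees catch fire, 5 burn out
  ..FTT
  ...FT
  ....F
  ...FT
  ...TT
Step 4: 4 trees catch fire, 4 burn out
  ...FT
  ....F
  .....
  ....F
  ...FT

...FT
....F
.....
....F
...FT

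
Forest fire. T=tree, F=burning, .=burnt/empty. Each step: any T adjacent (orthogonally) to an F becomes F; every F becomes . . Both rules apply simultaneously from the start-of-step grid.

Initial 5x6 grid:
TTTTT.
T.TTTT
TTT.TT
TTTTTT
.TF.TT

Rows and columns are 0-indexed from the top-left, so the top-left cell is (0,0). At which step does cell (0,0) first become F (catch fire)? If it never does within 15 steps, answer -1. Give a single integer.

Step 1: cell (0,0)='T' (+2 fires, +1 burnt)
Step 2: cell (0,0)='T' (+3 fires, +2 burnt)
Step 3: cell (0,0)='T' (+4 fires, +3 burnt)
Step 4: cell (0,0)='T' (+6 fires, +4 burnt)
Step 5: cell (0,0)='T' (+6 fires, +6 burnt)
Step 6: cell (0,0)='F' (+3 fires, +6 burnt)
  -> target ignites at step 6
Step 7: cell (0,0)='.' (+0 fires, +3 burnt)
  fire out at step 7

6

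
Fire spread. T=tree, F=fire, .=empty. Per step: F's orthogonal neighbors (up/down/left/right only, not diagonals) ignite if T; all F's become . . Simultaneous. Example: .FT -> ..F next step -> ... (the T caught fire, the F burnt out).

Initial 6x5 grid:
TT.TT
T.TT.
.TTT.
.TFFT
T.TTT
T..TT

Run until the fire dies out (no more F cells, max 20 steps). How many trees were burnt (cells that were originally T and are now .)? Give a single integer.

Answer: 14

Derivation:
Step 1: +6 fires, +2 burnt (F count now 6)
Step 2: +5 fires, +6 burnt (F count now 5)
Step 3: +2 fires, +5 burnt (F count now 2)
Step 4: +1 fires, +2 burnt (F count now 1)
Step 5: +0 fires, +1 burnt (F count now 0)
Fire out after step 5
Initially T: 19, now '.': 25
Total burnt (originally-T cells now '.'): 14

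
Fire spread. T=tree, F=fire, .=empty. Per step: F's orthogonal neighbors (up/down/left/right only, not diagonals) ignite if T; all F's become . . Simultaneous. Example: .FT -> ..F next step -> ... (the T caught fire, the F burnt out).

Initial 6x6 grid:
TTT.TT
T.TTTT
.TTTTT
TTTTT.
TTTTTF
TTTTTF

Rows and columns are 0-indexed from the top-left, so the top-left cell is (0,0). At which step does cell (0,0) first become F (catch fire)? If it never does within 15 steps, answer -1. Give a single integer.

Step 1: cell (0,0)='T' (+2 fires, +2 burnt)
Step 2: cell (0,0)='T' (+3 fires, +2 burnt)
Step 3: cell (0,0)='T' (+4 fires, +3 burnt)
Step 4: cell (0,0)='T' (+6 fires, +4 burnt)
Step 5: cell (0,0)='T' (+7 fires, +6 burnt)
Step 6: cell (0,0)='T' (+4 fires, +7 burnt)
Step 7: cell (0,0)='T' (+1 fires, +4 burnt)
Step 8: cell (0,0)='T' (+1 fires, +1 burnt)
Step 9: cell (0,0)='F' (+1 fires, +1 burnt)
  -> target ignites at step 9
Step 10: cell (0,0)='.' (+1 fires, +1 burnt)
Step 11: cell (0,0)='.' (+0 fires, +1 burnt)
  fire out at step 11

9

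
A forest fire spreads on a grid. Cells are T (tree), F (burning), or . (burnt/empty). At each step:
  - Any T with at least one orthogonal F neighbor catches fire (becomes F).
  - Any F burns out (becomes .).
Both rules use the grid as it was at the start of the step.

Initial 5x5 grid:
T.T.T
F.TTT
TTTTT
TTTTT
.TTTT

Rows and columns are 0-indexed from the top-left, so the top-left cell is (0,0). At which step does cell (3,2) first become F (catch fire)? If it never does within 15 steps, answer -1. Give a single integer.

Step 1: cell (3,2)='T' (+2 fires, +1 burnt)
Step 2: cell (3,2)='T' (+2 fires, +2 burnt)
Step 3: cell (3,2)='T' (+2 fires, +2 burnt)
Step 4: cell (3,2)='F' (+4 fires, +2 burnt)
  -> target ignites at step 4
Step 5: cell (3,2)='.' (+5 fires, +4 burnt)
Step 6: cell (3,2)='.' (+3 fires, +5 burnt)
Step 7: cell (3,2)='.' (+2 fires, +3 burnt)
Step 8: cell (3,2)='.' (+0 fires, +2 burnt)
  fire out at step 8

4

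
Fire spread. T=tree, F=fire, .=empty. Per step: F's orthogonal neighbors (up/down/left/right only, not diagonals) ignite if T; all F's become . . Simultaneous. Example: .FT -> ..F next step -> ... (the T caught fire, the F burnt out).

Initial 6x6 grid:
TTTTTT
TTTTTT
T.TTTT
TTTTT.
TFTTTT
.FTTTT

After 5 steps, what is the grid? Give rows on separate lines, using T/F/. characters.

Step 1: 4 trees catch fire, 2 burn out
  TTTTTT
  TTTTTT
  T.TTTT
  TFTTT.
  F.FTTT
  ..FTTT
Step 2: 4 trees catch fire, 4 burn out
  TTTTTT
  TTTTTT
  T.TTTT
  F.FTT.
  ...FTT
  ...FTT
Step 3: 5 trees catch fire, 4 burn out
  TTTTTT
  TTTTTT
  F.FTTT
  ...FT.
  ....FT
  ....FT
Step 4: 6 trees catch fire, 5 burn out
  TTTTTT
  FTFTTT
  ...FTT
  ....F.
  .....F
  .....F
Step 5: 5 trees catch fire, 6 burn out
  FTFTTT
  .F.FTT
  ....FT
  ......
  ......
  ......

FTFTTT
.F.FTT
....FT
......
......
......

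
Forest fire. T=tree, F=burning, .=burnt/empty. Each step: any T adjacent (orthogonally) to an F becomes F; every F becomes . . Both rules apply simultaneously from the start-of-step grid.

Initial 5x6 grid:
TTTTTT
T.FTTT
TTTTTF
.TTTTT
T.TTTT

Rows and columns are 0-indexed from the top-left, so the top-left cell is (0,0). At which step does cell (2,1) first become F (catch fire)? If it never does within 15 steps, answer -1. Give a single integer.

Step 1: cell (2,1)='T' (+6 fires, +2 burnt)
Step 2: cell (2,1)='F' (+9 fires, +6 burnt)
  -> target ignites at step 2
Step 3: cell (2,1)='.' (+7 fires, +9 burnt)
Step 4: cell (2,1)='.' (+2 fires, +7 burnt)
Step 5: cell (2,1)='.' (+0 fires, +2 burnt)
  fire out at step 5

2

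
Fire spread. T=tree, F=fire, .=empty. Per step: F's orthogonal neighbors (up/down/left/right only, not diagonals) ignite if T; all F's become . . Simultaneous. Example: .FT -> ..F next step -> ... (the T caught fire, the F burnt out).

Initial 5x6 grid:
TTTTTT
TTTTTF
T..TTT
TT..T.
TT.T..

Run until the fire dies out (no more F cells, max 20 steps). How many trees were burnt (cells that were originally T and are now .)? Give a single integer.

Answer: 20

Derivation:
Step 1: +3 fires, +1 burnt (F count now 3)
Step 2: +3 fires, +3 burnt (F count now 3)
Step 3: +4 fires, +3 burnt (F count now 4)
Step 4: +2 fires, +4 burnt (F count now 2)
Step 5: +2 fires, +2 burnt (F count now 2)
Step 6: +2 fires, +2 burnt (F count now 2)
Step 7: +1 fires, +2 burnt (F count now 1)
Step 8: +2 fires, +1 burnt (F count now 2)
Step 9: +1 fires, +2 burnt (F count now 1)
Step 10: +0 fires, +1 burnt (F count now 0)
Fire out after step 10
Initially T: 21, now '.': 29
Total burnt (originally-T cells now '.'): 20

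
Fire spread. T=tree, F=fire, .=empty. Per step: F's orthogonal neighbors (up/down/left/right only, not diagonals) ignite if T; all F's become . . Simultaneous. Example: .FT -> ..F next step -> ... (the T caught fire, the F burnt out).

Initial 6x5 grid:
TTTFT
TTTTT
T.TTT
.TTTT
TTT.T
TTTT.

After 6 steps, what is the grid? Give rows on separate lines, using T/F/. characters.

Step 1: 3 trees catch fire, 1 burn out
  TTF.F
  TTTFT
  T.TTT
  .TTTT
  TTT.T
  TTTT.
Step 2: 4 trees catch fire, 3 burn out
  TF...
  TTF.F
  T.TFT
  .TTTT
  TTT.T
  TTTT.
Step 3: 5 trees catch fire, 4 burn out
  F....
  TF...
  T.F.F
  .TTFT
  TTT.T
  TTTT.
Step 4: 3 trees catch fire, 5 burn out
  .....
  F....
  T....
  .TF.F
  TTT.T
  TTTT.
Step 5: 4 trees catch fire, 3 burn out
  .....
  .....
  F....
  .F...
  TTF.F
  TTTT.
Step 6: 2 trees catch fire, 4 burn out
  .....
  .....
  .....
  .....
  TF...
  TTFT.

.....
.....
.....
.....
TF...
TTFT.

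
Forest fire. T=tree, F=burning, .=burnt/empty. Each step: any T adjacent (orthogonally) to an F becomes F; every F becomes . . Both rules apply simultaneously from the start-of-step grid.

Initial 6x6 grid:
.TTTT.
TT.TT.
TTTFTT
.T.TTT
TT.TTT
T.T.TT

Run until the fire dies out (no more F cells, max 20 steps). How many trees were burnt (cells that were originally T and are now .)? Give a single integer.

Step 1: +4 fires, +1 burnt (F count now 4)
Step 2: +6 fires, +4 burnt (F count now 6)
Step 3: +7 fires, +6 burnt (F count now 7)
Step 4: +5 fires, +7 burnt (F count now 5)
Step 5: +2 fires, +5 burnt (F count now 2)
Step 6: +1 fires, +2 burnt (F count now 1)
Step 7: +0 fires, +1 burnt (F count now 0)
Fire out after step 7
Initially T: 26, now '.': 35
Total burnt (originally-T cells now '.'): 25

Answer: 25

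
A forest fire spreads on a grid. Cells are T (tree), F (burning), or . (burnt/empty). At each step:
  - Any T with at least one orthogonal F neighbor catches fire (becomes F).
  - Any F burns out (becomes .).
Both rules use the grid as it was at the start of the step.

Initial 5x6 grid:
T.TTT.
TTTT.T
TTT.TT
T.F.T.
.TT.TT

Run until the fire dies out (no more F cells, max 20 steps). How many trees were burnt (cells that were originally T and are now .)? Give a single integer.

Step 1: +2 fires, +1 burnt (F count now 2)
Step 2: +3 fires, +2 burnt (F count now 3)
Step 3: +4 fires, +3 burnt (F count now 4)
Step 4: +3 fires, +4 burnt (F count now 3)
Step 5: +2 fires, +3 burnt (F count now 2)
Step 6: +0 fires, +2 burnt (F count now 0)
Fire out after step 6
Initially T: 20, now '.': 24
Total burnt (originally-T cells now '.'): 14

Answer: 14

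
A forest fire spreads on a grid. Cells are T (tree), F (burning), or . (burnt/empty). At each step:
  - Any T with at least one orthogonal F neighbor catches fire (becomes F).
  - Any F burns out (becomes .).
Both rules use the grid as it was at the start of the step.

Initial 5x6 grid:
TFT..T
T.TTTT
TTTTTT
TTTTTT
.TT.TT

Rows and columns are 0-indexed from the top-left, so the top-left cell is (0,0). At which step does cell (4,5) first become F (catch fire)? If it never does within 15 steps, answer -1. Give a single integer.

Step 1: cell (4,5)='T' (+2 fires, +1 burnt)
Step 2: cell (4,5)='T' (+2 fires, +2 burnt)
Step 3: cell (4,5)='T' (+3 fires, +2 burnt)
Step 4: cell (4,5)='T' (+5 fires, +3 burnt)
Step 5: cell (4,5)='T' (+5 fires, +5 burnt)
Step 6: cell (4,5)='T' (+4 fires, +5 burnt)
Step 7: cell (4,5)='T' (+2 fires, +4 burnt)
Step 8: cell (4,5)='F' (+1 fires, +2 burnt)
  -> target ignites at step 8
Step 9: cell (4,5)='.' (+0 fires, +1 burnt)
  fire out at step 9

8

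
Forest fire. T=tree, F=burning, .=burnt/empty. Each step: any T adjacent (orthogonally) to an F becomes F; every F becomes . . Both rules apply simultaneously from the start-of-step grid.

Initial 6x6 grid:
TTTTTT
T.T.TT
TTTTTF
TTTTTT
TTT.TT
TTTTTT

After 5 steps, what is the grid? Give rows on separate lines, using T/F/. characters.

Step 1: 3 trees catch fire, 1 burn out
  TTTTTT
  T.T.TF
  TTTTF.
  TTTTTF
  TTT.TT
  TTTTTT
Step 2: 5 trees catch fire, 3 burn out
  TTTTTF
  T.T.F.
  TTTF..
  TTTTF.
  TTT.TF
  TTTTTT
Step 3: 5 trees catch fire, 5 burn out
  TTTTF.
  T.T...
  TTF...
  TTTF..
  TTT.F.
  TTTTTF
Step 4: 5 trees catch fire, 5 burn out
  TTTF..
  T.F...
  TF....
  TTF...
  TTT...
  TTTTF.
Step 5: 5 trees catch fire, 5 burn out
  TTF...
  T.....
  F.....
  TF....
  TTF...
  TTTF..

TTF...
T.....
F.....
TF....
TTF...
TTTF..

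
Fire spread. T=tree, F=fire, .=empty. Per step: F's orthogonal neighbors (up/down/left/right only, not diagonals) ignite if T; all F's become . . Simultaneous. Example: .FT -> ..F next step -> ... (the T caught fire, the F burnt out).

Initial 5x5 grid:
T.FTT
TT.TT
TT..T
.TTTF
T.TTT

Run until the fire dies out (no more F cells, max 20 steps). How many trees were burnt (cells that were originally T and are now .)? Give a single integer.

Answer: 16

Derivation:
Step 1: +4 fires, +2 burnt (F count now 4)
Step 2: +5 fires, +4 burnt (F count now 5)
Step 3: +2 fires, +5 burnt (F count now 2)
Step 4: +1 fires, +2 burnt (F count now 1)
Step 5: +2 fires, +1 burnt (F count now 2)
Step 6: +1 fires, +2 burnt (F count now 1)
Step 7: +1 fires, +1 burnt (F count now 1)
Step 8: +0 fires, +1 burnt (F count now 0)
Fire out after step 8
Initially T: 17, now '.': 24
Total burnt (originally-T cells now '.'): 16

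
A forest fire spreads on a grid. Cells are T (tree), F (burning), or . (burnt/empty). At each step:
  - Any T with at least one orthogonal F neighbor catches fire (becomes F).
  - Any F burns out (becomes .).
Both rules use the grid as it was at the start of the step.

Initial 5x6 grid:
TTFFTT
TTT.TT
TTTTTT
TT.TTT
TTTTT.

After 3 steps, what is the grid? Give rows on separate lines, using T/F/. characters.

Step 1: 3 trees catch fire, 2 burn out
  TF..FT
  TTF.TT
  TTTTTT
  TT.TTT
  TTTTT.
Step 2: 5 trees catch fire, 3 burn out
  F....F
  TF..FT
  TTFTTT
  TT.TTT
  TTTTT.
Step 3: 5 trees catch fire, 5 burn out
  ......
  F....F
  TF.FFT
  TT.TTT
  TTTTT.

......
F....F
TF.FFT
TT.TTT
TTTTT.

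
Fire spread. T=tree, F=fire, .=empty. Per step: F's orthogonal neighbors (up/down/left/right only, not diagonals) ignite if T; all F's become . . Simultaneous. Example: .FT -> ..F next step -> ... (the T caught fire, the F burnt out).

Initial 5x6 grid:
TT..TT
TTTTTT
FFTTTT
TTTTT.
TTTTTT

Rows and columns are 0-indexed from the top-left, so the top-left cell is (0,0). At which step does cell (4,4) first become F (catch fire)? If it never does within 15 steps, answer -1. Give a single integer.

Step 1: cell (4,4)='T' (+5 fires, +2 burnt)
Step 2: cell (4,4)='T' (+7 fires, +5 burnt)
Step 3: cell (4,4)='T' (+4 fires, +7 burnt)
Step 4: cell (4,4)='T' (+4 fires, +4 burnt)
Step 5: cell (4,4)='F' (+3 fires, +4 burnt)
  -> target ignites at step 5
Step 6: cell (4,4)='.' (+2 fires, +3 burnt)
Step 7: cell (4,4)='.' (+0 fires, +2 burnt)
  fire out at step 7

5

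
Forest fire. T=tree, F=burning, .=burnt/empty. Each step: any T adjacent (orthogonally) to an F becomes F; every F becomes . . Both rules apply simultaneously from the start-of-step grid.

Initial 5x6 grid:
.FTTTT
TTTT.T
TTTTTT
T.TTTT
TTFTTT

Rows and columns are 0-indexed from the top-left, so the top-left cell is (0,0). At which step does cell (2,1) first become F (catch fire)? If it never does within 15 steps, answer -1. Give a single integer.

Step 1: cell (2,1)='T' (+5 fires, +2 burnt)
Step 2: cell (2,1)='F' (+8 fires, +5 burnt)
  -> target ignites at step 2
Step 3: cell (2,1)='.' (+7 fires, +8 burnt)
Step 4: cell (2,1)='.' (+3 fires, +7 burnt)
Step 5: cell (2,1)='.' (+2 fires, +3 burnt)
Step 6: cell (2,1)='.' (+0 fires, +2 burnt)
  fire out at step 6

2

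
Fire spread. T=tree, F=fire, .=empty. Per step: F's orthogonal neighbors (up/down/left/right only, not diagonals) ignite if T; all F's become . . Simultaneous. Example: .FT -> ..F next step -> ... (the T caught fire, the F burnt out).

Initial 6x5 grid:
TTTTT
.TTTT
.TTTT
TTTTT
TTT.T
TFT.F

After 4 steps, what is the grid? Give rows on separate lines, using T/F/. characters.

Step 1: 4 trees catch fire, 2 burn out
  TTTTT
  .TTTT
  .TTTT
  TTTTT
  TFT.F
  F.F..
Step 2: 4 trees catch fire, 4 burn out
  TTTTT
  .TTTT
  .TTTT
  TFTTF
  F.F..
  .....
Step 3: 5 trees catch fire, 4 burn out
  TTTTT
  .TTTT
  .FTTF
  F.FF.
  .....
  .....
Step 4: 4 trees catch fire, 5 burn out
  TTTTT
  .FTTF
  ..FF.
  .....
  .....
  .....

TTTTT
.FTTF
..FF.
.....
.....
.....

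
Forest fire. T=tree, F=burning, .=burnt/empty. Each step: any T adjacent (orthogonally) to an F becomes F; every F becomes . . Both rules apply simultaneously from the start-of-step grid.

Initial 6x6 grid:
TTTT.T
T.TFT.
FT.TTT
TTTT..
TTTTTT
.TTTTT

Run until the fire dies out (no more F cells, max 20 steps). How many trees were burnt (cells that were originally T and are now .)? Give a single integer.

Answer: 26

Derivation:
Step 1: +7 fires, +2 burnt (F count now 7)
Step 2: +6 fires, +7 burnt (F count now 6)
Step 3: +5 fires, +6 burnt (F count now 5)
Step 4: +4 fires, +5 burnt (F count now 4)
Step 5: +3 fires, +4 burnt (F count now 3)
Step 6: +1 fires, +3 burnt (F count now 1)
Step 7: +0 fires, +1 burnt (F count now 0)
Fire out after step 7
Initially T: 27, now '.': 35
Total burnt (originally-T cells now '.'): 26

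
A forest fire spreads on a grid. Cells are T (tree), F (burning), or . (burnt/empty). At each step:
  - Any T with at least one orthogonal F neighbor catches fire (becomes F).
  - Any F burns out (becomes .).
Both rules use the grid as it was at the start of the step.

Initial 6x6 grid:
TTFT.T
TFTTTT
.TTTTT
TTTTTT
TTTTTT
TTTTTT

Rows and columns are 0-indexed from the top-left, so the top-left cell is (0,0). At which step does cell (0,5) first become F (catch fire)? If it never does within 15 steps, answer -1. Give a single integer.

Step 1: cell (0,5)='T' (+5 fires, +2 burnt)
Step 2: cell (0,5)='T' (+4 fires, +5 burnt)
Step 3: cell (0,5)='T' (+5 fires, +4 burnt)
Step 4: cell (0,5)='T' (+6 fires, +5 burnt)
Step 5: cell (0,5)='F' (+6 fires, +6 burnt)
  -> target ignites at step 5
Step 6: cell (0,5)='.' (+3 fires, +6 burnt)
Step 7: cell (0,5)='.' (+2 fires, +3 burnt)
Step 8: cell (0,5)='.' (+1 fires, +2 burnt)
Step 9: cell (0,5)='.' (+0 fires, +1 burnt)
  fire out at step 9

5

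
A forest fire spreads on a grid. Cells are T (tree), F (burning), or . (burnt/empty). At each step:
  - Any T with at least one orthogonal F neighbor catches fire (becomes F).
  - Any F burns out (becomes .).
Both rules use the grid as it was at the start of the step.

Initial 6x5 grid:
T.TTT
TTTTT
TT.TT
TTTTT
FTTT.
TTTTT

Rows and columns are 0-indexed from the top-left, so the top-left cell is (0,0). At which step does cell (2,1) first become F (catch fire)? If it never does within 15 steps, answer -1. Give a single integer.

Step 1: cell (2,1)='T' (+3 fires, +1 burnt)
Step 2: cell (2,1)='T' (+4 fires, +3 burnt)
Step 3: cell (2,1)='F' (+5 fires, +4 burnt)
  -> target ignites at step 3
Step 4: cell (2,1)='.' (+4 fires, +5 burnt)
Step 5: cell (2,1)='.' (+4 fires, +4 burnt)
Step 6: cell (2,1)='.' (+3 fires, +4 burnt)
Step 7: cell (2,1)='.' (+2 fires, +3 burnt)
Step 8: cell (2,1)='.' (+1 fires, +2 burnt)
Step 9: cell (2,1)='.' (+0 fires, +1 burnt)
  fire out at step 9

3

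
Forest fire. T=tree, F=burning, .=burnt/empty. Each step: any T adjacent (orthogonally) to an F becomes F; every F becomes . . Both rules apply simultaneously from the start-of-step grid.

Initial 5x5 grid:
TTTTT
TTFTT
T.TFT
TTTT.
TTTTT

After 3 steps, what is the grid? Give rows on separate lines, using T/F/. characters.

Step 1: 6 trees catch fire, 2 burn out
  TTFTT
  TF.FT
  T.F.F
  TTTF.
  TTTTT
Step 2: 6 trees catch fire, 6 burn out
  TF.FT
  F...F
  T....
  TTF..
  TTTFT
Step 3: 6 trees catch fire, 6 burn out
  F...F
  .....
  F....
  TF...
  TTF.F

F...F
.....
F....
TF...
TTF.F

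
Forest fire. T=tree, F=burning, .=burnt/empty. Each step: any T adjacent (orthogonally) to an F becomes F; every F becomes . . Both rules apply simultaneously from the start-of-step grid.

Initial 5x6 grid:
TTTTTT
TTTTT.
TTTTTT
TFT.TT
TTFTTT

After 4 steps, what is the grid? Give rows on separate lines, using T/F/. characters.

Step 1: 5 trees catch fire, 2 burn out
  TTTTTT
  TTTTT.
  TFTTTT
  F.F.TT
  TF.FTT
Step 2: 5 trees catch fire, 5 burn out
  TTTTTT
  TFTTT.
  F.FTTT
  ....TT
  F...FT
Step 3: 6 trees catch fire, 5 burn out
  TFTTTT
  F.FTT.
  ...FTT
  ....FT
  .....F
Step 4: 5 trees catch fire, 6 burn out
  F.FTTT
  ...FT.
  ....FT
  .....F
  ......

F.FTTT
...FT.
....FT
.....F
......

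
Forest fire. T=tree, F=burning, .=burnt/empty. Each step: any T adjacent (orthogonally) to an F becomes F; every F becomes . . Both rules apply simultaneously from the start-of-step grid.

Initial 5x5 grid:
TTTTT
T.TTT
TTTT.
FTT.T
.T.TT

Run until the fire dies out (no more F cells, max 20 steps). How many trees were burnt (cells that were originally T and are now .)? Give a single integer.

Step 1: +2 fires, +1 burnt (F count now 2)
Step 2: +4 fires, +2 burnt (F count now 4)
Step 3: +2 fires, +4 burnt (F count now 2)
Step 4: +3 fires, +2 burnt (F count now 3)
Step 5: +2 fires, +3 burnt (F count now 2)
Step 6: +2 fires, +2 burnt (F count now 2)
Step 7: +1 fires, +2 burnt (F count now 1)
Step 8: +0 fires, +1 burnt (F count now 0)
Fire out after step 8
Initially T: 19, now '.': 22
Total burnt (originally-T cells now '.'): 16

Answer: 16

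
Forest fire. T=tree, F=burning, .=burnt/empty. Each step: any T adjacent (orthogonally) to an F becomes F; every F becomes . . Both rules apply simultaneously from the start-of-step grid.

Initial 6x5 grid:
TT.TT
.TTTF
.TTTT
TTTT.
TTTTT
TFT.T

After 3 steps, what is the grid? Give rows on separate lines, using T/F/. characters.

Step 1: 6 trees catch fire, 2 burn out
  TT.TF
  .TTF.
  .TTTF
  TTTT.
  TFTTT
  F.F.T
Step 2: 6 trees catch fire, 6 burn out
  TT.F.
  .TF..
  .TTF.
  TFTT.
  F.FTT
  ....T
Step 3: 7 trees catch fire, 6 burn out
  TT...
  .F...
  .FF..
  F.FF.
  ...FT
  ....T

TT...
.F...
.FF..
F.FF.
...FT
....T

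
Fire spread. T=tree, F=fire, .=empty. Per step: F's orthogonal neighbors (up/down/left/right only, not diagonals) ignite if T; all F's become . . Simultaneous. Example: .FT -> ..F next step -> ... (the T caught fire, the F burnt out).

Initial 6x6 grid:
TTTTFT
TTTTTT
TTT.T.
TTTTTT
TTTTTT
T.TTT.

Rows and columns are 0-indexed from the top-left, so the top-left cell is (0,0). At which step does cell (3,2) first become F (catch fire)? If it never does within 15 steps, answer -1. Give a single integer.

Step 1: cell (3,2)='T' (+3 fires, +1 burnt)
Step 2: cell (3,2)='T' (+4 fires, +3 burnt)
Step 3: cell (3,2)='T' (+3 fires, +4 burnt)
Step 4: cell (3,2)='T' (+6 fires, +3 burnt)
Step 5: cell (3,2)='F' (+6 fires, +6 burnt)
  -> target ignites at step 5
Step 6: cell (3,2)='.' (+4 fires, +6 burnt)
Step 7: cell (3,2)='.' (+3 fires, +4 burnt)
Step 8: cell (3,2)='.' (+1 fires, +3 burnt)
Step 9: cell (3,2)='.' (+1 fires, +1 burnt)
Step 10: cell (3,2)='.' (+0 fires, +1 burnt)
  fire out at step 10

5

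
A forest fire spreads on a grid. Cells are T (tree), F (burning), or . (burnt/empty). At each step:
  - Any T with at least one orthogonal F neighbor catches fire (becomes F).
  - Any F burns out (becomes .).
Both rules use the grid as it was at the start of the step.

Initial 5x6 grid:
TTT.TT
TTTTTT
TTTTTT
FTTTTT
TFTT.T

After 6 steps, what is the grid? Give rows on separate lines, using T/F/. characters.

Step 1: 4 trees catch fire, 2 burn out
  TTT.TT
  TTTTTT
  FTTTTT
  .FTTTT
  F.FT.T
Step 2: 4 trees catch fire, 4 burn out
  TTT.TT
  FTTTTT
  .FTTTT
  ..FTTT
  ...F.T
Step 3: 4 trees catch fire, 4 burn out
  FTT.TT
  .FTTTT
  ..FTTT
  ...FTT
  .....T
Step 4: 4 trees catch fire, 4 burn out
  .FT.TT
  ..FTTT
  ...FTT
  ....FT
  .....T
Step 5: 4 trees catch fire, 4 burn out
  ..F.TT
  ...FTT
  ....FT
  .....F
  .....T
Step 6: 3 trees catch fire, 4 burn out
  ....TT
  ....FT
  .....F
  ......
  .....F

....TT
....FT
.....F
......
.....F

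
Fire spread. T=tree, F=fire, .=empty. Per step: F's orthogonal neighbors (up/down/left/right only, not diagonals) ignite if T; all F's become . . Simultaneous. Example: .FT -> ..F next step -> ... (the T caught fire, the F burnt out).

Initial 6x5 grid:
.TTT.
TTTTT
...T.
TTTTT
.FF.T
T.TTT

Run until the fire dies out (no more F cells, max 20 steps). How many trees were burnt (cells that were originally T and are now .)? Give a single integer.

Answer: 18

Derivation:
Step 1: +3 fires, +2 burnt (F count now 3)
Step 2: +3 fires, +3 burnt (F count now 3)
Step 3: +3 fires, +3 burnt (F count now 3)
Step 4: +2 fires, +3 burnt (F count now 2)
Step 5: +3 fires, +2 burnt (F count now 3)
Step 6: +2 fires, +3 burnt (F count now 2)
Step 7: +2 fires, +2 burnt (F count now 2)
Step 8: +0 fires, +2 burnt (F count now 0)
Fire out after step 8
Initially T: 19, now '.': 29
Total burnt (originally-T cells now '.'): 18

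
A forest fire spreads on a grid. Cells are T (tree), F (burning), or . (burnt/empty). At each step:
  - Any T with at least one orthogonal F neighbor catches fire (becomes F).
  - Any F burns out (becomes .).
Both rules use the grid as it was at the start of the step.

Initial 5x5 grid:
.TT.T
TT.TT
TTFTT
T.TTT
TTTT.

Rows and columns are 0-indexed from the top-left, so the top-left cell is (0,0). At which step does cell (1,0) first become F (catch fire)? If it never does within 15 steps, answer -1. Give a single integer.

Step 1: cell (1,0)='T' (+3 fires, +1 burnt)
Step 2: cell (1,0)='T' (+6 fires, +3 burnt)
Step 3: cell (1,0)='F' (+7 fires, +6 burnt)
  -> target ignites at step 3
Step 4: cell (1,0)='.' (+3 fires, +7 burnt)
Step 5: cell (1,0)='.' (+0 fires, +3 burnt)
  fire out at step 5

3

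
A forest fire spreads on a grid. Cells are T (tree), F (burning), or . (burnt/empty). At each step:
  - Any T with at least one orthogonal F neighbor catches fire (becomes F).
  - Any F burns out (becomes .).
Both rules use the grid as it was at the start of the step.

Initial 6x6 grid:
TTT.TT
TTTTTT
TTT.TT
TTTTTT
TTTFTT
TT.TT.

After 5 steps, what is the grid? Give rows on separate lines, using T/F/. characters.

Step 1: 4 trees catch fire, 1 burn out
  TTT.TT
  TTTTTT
  TTT.TT
  TTTFTT
  TTF.FT
  TT.FT.
Step 2: 5 trees catch fire, 4 burn out
  TTT.TT
  TTTTTT
  TTT.TT
  TTF.FT
  TF...F
  TT..F.
Step 3: 6 trees catch fire, 5 burn out
  TTT.TT
  TTTTTT
  TTF.FT
  TF...F
  F.....
  TF....
Step 4: 6 trees catch fire, 6 burn out
  TTT.TT
  TTFTFT
  TF...F
  F.....
  ......
  F.....
Step 5: 6 trees catch fire, 6 burn out
  TTF.FT
  TF.F.F
  F.....
  ......
  ......
  ......

TTF.FT
TF.F.F
F.....
......
......
......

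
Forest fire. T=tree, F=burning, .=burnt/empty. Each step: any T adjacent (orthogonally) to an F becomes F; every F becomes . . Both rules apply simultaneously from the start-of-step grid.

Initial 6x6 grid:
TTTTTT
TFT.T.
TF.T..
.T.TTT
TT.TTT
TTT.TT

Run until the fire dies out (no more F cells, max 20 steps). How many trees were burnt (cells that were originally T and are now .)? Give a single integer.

Answer: 16

Derivation:
Step 1: +5 fires, +2 burnt (F count now 5)
Step 2: +3 fires, +5 burnt (F count now 3)
Step 3: +3 fires, +3 burnt (F count now 3)
Step 4: +3 fires, +3 burnt (F count now 3)
Step 5: +2 fires, +3 burnt (F count now 2)
Step 6: +0 fires, +2 burnt (F count now 0)
Fire out after step 6
Initially T: 25, now '.': 27
Total burnt (originally-T cells now '.'): 16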